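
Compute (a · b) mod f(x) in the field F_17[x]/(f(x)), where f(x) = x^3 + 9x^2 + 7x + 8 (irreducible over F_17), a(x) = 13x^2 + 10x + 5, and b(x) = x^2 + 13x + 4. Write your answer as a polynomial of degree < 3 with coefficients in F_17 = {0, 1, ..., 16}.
a · b ≡ 14x^2 + 9x (mod f(x))

Multiply in F_17[x]: a(x)·b(x) = (13x^2 + 10x + 5)·(x^2 + 13x + 4) = 13x^4 + 9x^3 + 3x + 3. This has degree ≥ 3, so divide by f(x) over F_17: 13x^4 + 9x^3 + 3x + 3 = (13x + 11)·(x^3 + 9x^2 + 7x + 8) + (14x^2 + 9x). Hence a·b ≡ 14x^2 + 9x (mod f). (F_17[x]/(f) is a field with 17^3 = 4913 elements since f is irreducible of degree 3.)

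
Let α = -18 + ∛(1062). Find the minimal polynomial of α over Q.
m_α(x) = x^3 + 54x^2 + 972x + 4770

Set β = α + 18 = ∛(1062), so β^3 = 1062. Then (α + 18)^3 - 1062 = 0, i.e. α is a root of g(x) = (x + 18)^3 - 1062 = x^3 + 54x^2 + 972x + 4770. Since g(x) = h(x + 18) where h(x) = x^3 - 1062, and h is irreducible over Q (because 1062 is not a perfect cube, so h has no rational root, and a monic cubic with no rational root is irreducible), g is also irreducible (irreducibility is preserved under the substitution x → x + 18). Hence m_α(x) = x^3 + 54x^2 + 972x + 4770.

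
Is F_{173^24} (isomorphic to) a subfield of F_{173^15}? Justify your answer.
No: F_{173^24} is not a subfield of F_{173^15}

F_{p^m} embeds in F_{p^n} iff m | n. Here 24 ∤ 15 (since 15 = 0·24 + 15 with remainder 15 ≠ 0), so F_{173^24} is not a subfield of F_{173^15}. Equivalently: if it were, the tower law would give 24 = [F_{173^24}:F_173] dividing [F_{173^15}:F_173] = 15, contradiction.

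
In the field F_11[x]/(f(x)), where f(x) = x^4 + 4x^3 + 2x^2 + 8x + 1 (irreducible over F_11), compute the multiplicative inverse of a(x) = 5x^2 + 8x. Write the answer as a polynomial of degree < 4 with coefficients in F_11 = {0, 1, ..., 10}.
a(x)^(-1) ≡ 7x^3 + 10x^2 + 6x + 2 (mod f(x))

Since f is irreducible over F_11, F_11[x]/(f) is a field and a(x) ≠ 0 has an inverse. Apply the extended Euclidean algorithm to f(x) and a(x) in F_11[x]: f(x) = (9x^2 + 4x + 5)·a(x) + (x + 1);  a(x) = (5x + 3)·(x + 1) + (8). The last nonzero remainder is the constant 8 = gcd(f, a) in F_11. Back-substituting through the division chain expresses 8 = s(x)·a(x) + t(x)·f(x) with s(x) ≡ x^3 + 3x^2 + 4x + 5 (mod f), so (x^3 + 3x^2 + 4x + 5)·a(x) ≡ 8 (mod f). Multiplying by 8^(-1) ≡ 7 in F_11 gives a(x)^(-1) ≡ 7·(x^3 + 3x^2 + 4x + 5) ≡ 7x^3 + 10x^2 + 6x + 2 (mod f). Check: (5x^2 + 8x)·(7x^3 + 10x^2 + 6x + 2) = 2x^5 + 7x^4 + 3x^2 + 5x ≡ 1 (mod x^4 + 4x^3 + 2x^2 + 8x + 1).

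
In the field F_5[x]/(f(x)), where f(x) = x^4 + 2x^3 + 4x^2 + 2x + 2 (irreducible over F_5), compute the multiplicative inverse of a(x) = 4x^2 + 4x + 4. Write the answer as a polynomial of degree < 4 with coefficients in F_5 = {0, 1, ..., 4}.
a(x)^(-1) ≡ x^3 + 2x^2 + 3x + 1 (mod f(x))

Since f is irreducible over F_5, F_5[x]/(f) is a field and a(x) ≠ 0 has an inverse. Apply the extended Euclidean algorithm to f(x) and a(x) in F_5[x]: f(x) = (4x^2 + 4x + 3)·a(x) + (4x);  a(x) = (x + 1)·(4x) + (4). The last nonzero remainder is the constant 4 = gcd(f, a) in F_5. Back-substituting through the division chain expresses 4 = s(x)·a(x) + t(x)·f(x) with s(x) ≡ 4x^3 + 3x^2 + 2x + 4 (mod f), so (4x^3 + 3x^2 + 2x + 4)·a(x) ≡ 4 (mod f). Multiplying by 4^(-1) ≡ 4 in F_5 gives a(x)^(-1) ≡ 4·(4x^3 + 3x^2 + 2x + 4) ≡ x^3 + 2x^2 + 3x + 1 (mod f). Check: (4x^2 + 4x + 4)·(x^3 + 2x^2 + 3x + 1) = 4x^5 + 2x^4 + 4x^3 + 4x^2 + x + 4 ≡ 1 (mod x^4 + 2x^3 + 4x^2 + 2x + 2).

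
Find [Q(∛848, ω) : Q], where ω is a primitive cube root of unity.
[Q(∛848, ω) : Q] = 6

[Q(∛848):Q] = 3 (min poly x^3 - 848, irreducible since 848 is not a perfect cube). [Q(ω):Q] = 2 (min poly x^2 + x + 1). Since Q(∛848) ⊂ R and ω ∉ R, we have ω ∉ Q(∛848), so x^2 + x + 1 remains irreducible over Q(∛848) and [Q(∛848, ω) : Q(∛848)] = 2. By the tower law, [Q(∛848, ω) : Q] = 3 · 2 = 6. (In fact Q(∛848, ω) is the splitting field of x^3 - 848 over Q.)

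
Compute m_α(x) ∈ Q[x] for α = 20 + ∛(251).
m_α(x) = x^3 - 60x^2 + 1200x - 8251

Set β = α - 20 = ∛(251), so β^3 = 251. Then (α - 20)^3 - 251 = 0, i.e. α is a root of g(x) = (x - 20)^3 - 251 = x^3 - 60x^2 + 1200x - 8251. Since g(x) = h(x - 20) where h(x) = x^3 - 251, and h is irreducible over Q (because 251 is not a perfect cube, so h has no rational root, and a monic cubic with no rational root is irreducible), g is also irreducible (irreducibility is preserved under the substitution x → x - 20). Hence m_α(x) = x^3 - 60x^2 + 1200x - 8251.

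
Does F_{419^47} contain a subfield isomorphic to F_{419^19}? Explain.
No: F_{419^19} is not a subfield of F_{419^47}

F_{p^m} embeds in F_{p^n} iff m | n. Here 19 ∤ 47 (since 47 = 2·19 + 9 with remainder 9 ≠ 0), so F_{419^19} is not a subfield of F_{419^47}. Equivalently: if it were, the tower law would give 19 = [F_{419^19}:F_419] dividing [F_{419^47}:F_419] = 47, contradiction.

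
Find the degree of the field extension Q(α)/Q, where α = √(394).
[Q(α):Q] = 2

[Q(α):Q] equals the degree of the minimal polynomial of α. Here α^2 = 394 and x^2 - 394 is irreducible (d = 394 is squarefree, ≠ 1, hence not a square), so deg(m_α) = 2. Thus [Q(α):Q] = 2.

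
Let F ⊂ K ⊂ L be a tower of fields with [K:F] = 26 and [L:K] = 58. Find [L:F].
[L:F] = 1508

The tower law says that for any tower of field extensions F ⊂ K ⊂ L with finite degrees, [L:F] = [L:K] · [K:F]. Here this gives [L:F] = 58 · 26 = 1508.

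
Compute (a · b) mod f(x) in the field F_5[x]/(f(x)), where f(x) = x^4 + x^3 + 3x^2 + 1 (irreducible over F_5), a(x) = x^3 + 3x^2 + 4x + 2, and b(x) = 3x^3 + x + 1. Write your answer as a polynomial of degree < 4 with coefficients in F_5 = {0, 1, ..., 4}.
a · b ≡ 4x^3 + 4 (mod f(x))

Multiply in F_5[x]: a(x)·b(x) = (x^3 + 3x^2 + 4x + 2)·(3x^3 + x + 1) = 3x^6 + 4x^5 + 3x^4 + 2x^2 + x + 2. This has degree ≥ 4, so divide by f(x) over F_5: 3x^6 + 4x^5 + 3x^4 + 2x^2 + x + 2 = (3x^2 + x + 3)·(x^4 + x^3 + 3x^2 + 1) + (4x^3 + 4). Hence a·b ≡ 4x^3 + 4 (mod f). (F_5[x]/(f) is a field with 5^4 = 625 elements since f is irreducible of degree 4.)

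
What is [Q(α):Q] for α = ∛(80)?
[Q(α):Q] = 3

The minimal polynomial of α is x^3 - 80, irreducible over Q since 80 is not a perfect cube (so x^3 - 80 has no rational root). Hence [Q(α):Q] = deg(m_α) = 3.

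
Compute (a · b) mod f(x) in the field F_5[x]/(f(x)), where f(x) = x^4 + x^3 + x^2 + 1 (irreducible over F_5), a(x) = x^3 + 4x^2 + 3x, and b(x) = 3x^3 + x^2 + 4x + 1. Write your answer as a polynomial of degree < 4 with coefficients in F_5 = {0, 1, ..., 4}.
a · b ≡ x^3 + 4x^2 + 3x + 1 (mod f(x))

Multiply in F_5[x]: a(x)·b(x) = (x^3 + 4x^2 + 3x)·(3x^3 + x^2 + 4x + 1) = 3x^6 + 3x^5 + 2x^4 + x^2 + 3x. This has degree ≥ 4, so divide by f(x) over F_5: 3x^6 + 3x^5 + 2x^4 + x^2 + 3x = (3x^2 + 4)·(x^4 + x^3 + x^2 + 1) + (x^3 + 4x^2 + 3x + 1). Hence a·b ≡ x^3 + 4x^2 + 3x + 1 (mod f). (F_5[x]/(f) is a field with 5^4 = 625 elements since f is irreducible of degree 4.)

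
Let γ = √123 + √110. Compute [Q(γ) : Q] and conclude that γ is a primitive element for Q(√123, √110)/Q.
[Q(γ) : Q] = 4 (equivalently, Q(γ) = Q(√123, √110))

Obviously Q(γ) ⊆ Q(√123, √110), and [Q(√123, √110):Q] = 4 (since 123, 110 are distinct squarefree integers > 1 with 13530 not a perfect square). To show equality we compute the minimal polynomial of γ. From γ = √123 + √110: γ^2 = 123 + 2√(13530) + 110 = 233 + 2√(13530), so γ^2 - 233 = 2√(13530); squaring, (γ^2 - 233)^2 = 4·13530, i.e. γ^4 - 466γ^2 + 54289 - 54120 = 0, i.e. γ^4 - 466γ^2 + 169 = 0. So γ is a root of x^4 - 466x^2 + 169. This polynomial is irreducible over Q: it has no rational root (each ±√123 ± √110 is irrational), and any factorization into two quadratics over Q would force √(13530) ∈ Q (pairing opposite roots) or √123, √110 ∈ Q (other pairings), all impossible. Hence [Q(γ):Q] = 4 = [Q(√123, √110):Q], so Q(γ) = Q(√123, √110).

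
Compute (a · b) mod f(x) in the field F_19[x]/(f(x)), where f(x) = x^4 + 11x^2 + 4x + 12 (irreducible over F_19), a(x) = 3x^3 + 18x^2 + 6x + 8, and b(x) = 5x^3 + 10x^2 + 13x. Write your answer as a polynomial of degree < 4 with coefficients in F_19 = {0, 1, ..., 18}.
a · b ≡ 18x^3 + 18x^2 + 18 (mod f(x))

Multiply in F_19[x]: a(x)·b(x) = (3x^3 + 18x^2 + 6x + 8)·(5x^3 + 10x^2 + 13x) = 15x^6 + 6x^5 + 2x^4 + 11x^3 + 6x^2 + 9x. This has degree ≥ 4, so divide by f(x) over F_19: 15x^6 + 6x^5 + 2x^4 + 11x^3 + 6x^2 + 9x = (15x^2 + 6x + 8)·(x^4 + 11x^2 + 4x + 12) + (18x^3 + 18x^2 + 18). Hence a·b ≡ 18x^3 + 18x^2 + 18 (mod f). (F_19[x]/(f) is a field with 19^4 = 130321 elements since f is irreducible of degree 4.)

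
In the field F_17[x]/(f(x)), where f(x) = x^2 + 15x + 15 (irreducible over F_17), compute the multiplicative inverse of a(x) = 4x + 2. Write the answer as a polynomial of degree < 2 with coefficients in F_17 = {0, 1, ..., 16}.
a(x)^(-1) ≡ 6x + 2 (mod f(x))

Since f is irreducible over F_17, F_17[x]/(f) is a field and a(x) ≠ 0 has an inverse. Apply the extended Euclidean algorithm to f(x) and a(x) in F_17[x]: f(x) = (13x + 10)·a(x) + (12). The last nonzero remainder is the constant 12 = gcd(f, a) in F_17. Back-substituting through the division chain expresses 12 = s(x)·a(x) + t(x)·f(x) with s(x) ≡ 4x + 7 (mod f), so (4x + 7)·a(x) ≡ 12 (mod f). Multiplying by 12^(-1) ≡ 10 in F_17 gives a(x)^(-1) ≡ 10·(4x + 7) ≡ 6x + 2 (mod f). Check: (4x + 2)·(6x + 2) = 7x^2 + 3x + 4 ≡ 1 (mod x^2 + 15x + 15).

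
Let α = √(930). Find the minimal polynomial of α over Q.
m_α(x) = x^2 - 930

α satisfies α^2 - 930 = 0, so x^2 - 930 annihilates α. Since d = 930 is squarefree and ≠ 1, it is not a perfect square in Q, so x^2 - 930 has no rational root and is therefore irreducible over Q (a degree-2 polynomial over a field is irreducible iff it has no root). Hence m_α(x) = x^2 - 930.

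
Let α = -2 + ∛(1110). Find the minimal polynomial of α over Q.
m_α(x) = x^3 + 6x^2 + 12x - 1102

Set β = α + 2 = ∛(1110), so β^3 = 1110. Then (α + 2)^3 - 1110 = 0, i.e. α is a root of g(x) = (x + 2)^3 - 1110 = x^3 + 6x^2 + 12x - 1102. Since g(x) = h(x + 2) where h(x) = x^3 - 1110, and h is irreducible over Q (because 1110 is not a perfect cube, so h has no rational root, and a monic cubic with no rational root is irreducible), g is also irreducible (irreducibility is preserved under the substitution x → x + 2). Hence m_α(x) = x^3 + 6x^2 + 12x - 1102.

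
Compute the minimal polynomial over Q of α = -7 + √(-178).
m_α(x) = x^2 + 14x + 227

From α + 7 = √(-178), squaring gives (α + 7)^2 = -178, i.e. α^2 + 14α + 49 = -178, so α^2 + 14α + 227 = 0. The discriminant of x^2 + 14x + 227 is (14)^2 - 4·(227) = 196 - 908 = -712, and 4·(-178) is not a perfect square in Q since -178 is squarefree and ≠ 1. Hence x^2 + 14x + 227 is irreducible over Q and is the minimal polynomial of α.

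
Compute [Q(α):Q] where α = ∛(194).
[Q(α):Q] = 3

The minimal polynomial of α is x^3 - 194, irreducible over Q since 194 is not a perfect cube (so x^3 - 194 has no rational root). Hence [Q(α):Q] = deg(m_α) = 3.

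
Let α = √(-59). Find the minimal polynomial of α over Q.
m_α(x) = x^2 + 59

α satisfies α^2 + 59 = 0, so x^2 + 59 annihilates α. Since d = -59 is squarefree and ≠ 1, it is not a perfect square in Q, so x^2 + 59 has no rational root and is therefore irreducible over Q (a degree-2 polynomial over a field is irreducible iff it has no root). Hence m_α(x) = x^2 + 59.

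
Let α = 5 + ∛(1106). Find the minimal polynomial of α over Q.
m_α(x) = x^3 - 15x^2 + 75x - 1231

Set β = α - 5 = ∛(1106), so β^3 = 1106. Then (α - 5)^3 - 1106 = 0, i.e. α is a root of g(x) = (x - 5)^3 - 1106 = x^3 - 15x^2 + 75x - 1231. Since g(x) = h(x - 5) where h(x) = x^3 - 1106, and h is irreducible over Q (because 1106 is not a perfect cube, so h has no rational root, and a monic cubic with no rational root is irreducible), g is also irreducible (irreducibility is preserved under the substitution x → x - 5). Hence m_α(x) = x^3 - 15x^2 + 75x - 1231.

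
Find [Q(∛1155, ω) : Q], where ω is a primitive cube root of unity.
[Q(∛1155, ω) : Q] = 6

[Q(∛1155):Q] = 3 (min poly x^3 - 1155, irreducible since 1155 is not a perfect cube). [Q(ω):Q] = 2 (min poly x^2 + x + 1). Since Q(∛1155) ⊂ R and ω ∉ R, we have ω ∉ Q(∛1155), so x^2 + x + 1 remains irreducible over Q(∛1155) and [Q(∛1155, ω) : Q(∛1155)] = 2. By the tower law, [Q(∛1155, ω) : Q] = 3 · 2 = 6. (In fact Q(∛1155, ω) is the splitting field of x^3 - 1155 over Q.)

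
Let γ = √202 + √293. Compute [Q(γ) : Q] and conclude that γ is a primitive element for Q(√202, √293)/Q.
[Q(γ) : Q] = 4 (equivalently, Q(γ) = Q(√202, √293))

Obviously Q(γ) ⊆ Q(√202, √293), and [Q(√202, √293):Q] = 4 (since 202, 293 are distinct squarefree integers > 1 with 59186 not a perfect square). To show equality we compute the minimal polynomial of γ. From γ = √202 + √293: γ^2 = 202 + 2√(59186) + 293 = 495 + 2√(59186), so γ^2 - 495 = 2√(59186); squaring, (γ^2 - 495)^2 = 4·59186, i.e. γ^4 - 990γ^2 + 245025 - 236744 = 0, i.e. γ^4 - 990γ^2 + 8281 = 0. So γ is a root of x^4 - 990x^2 + 8281. This polynomial is irreducible over Q: it has no rational root (each ±√202 ± √293 is irrational), and any factorization into two quadratics over Q would force √(59186) ∈ Q (pairing opposite roots) or √202, √293 ∈ Q (other pairings), all impossible. Hence [Q(γ):Q] = 4 = [Q(√202, √293):Q], so Q(γ) = Q(√202, √293).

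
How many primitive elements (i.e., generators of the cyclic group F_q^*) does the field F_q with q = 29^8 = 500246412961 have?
There are φ(500246412960) = 114070118400 primitive elements

F_q^* is cyclic of order q - 1 = 500246412960. A cyclic group of order m has exactly φ(m) generators. Here m = 500246412960 = 2^5 · 3 · 5 · 7 · 421 · 353641, so the number of primitive elements is φ(500246412960) = 114070118400.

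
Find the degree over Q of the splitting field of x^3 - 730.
[K : Q] = 6

The roots of x^3 - 730 are ∛730, ω∛730, ω^2∛730 where ω = e^(2πi/3) is a primitive cube root of unity, so K = Q(∛730, ω). Now [Q(∛730):Q] = 3 (since 730 is not a perfect cube, x^3 - 730 is irreducible) and [Q(ω):Q] = 2. Both 2 and 3 divide [K:Q], and [K:Q] ≤ 3·2 = 6, so [K:Q] = 6. (Equivalently: Q(∛730) ⊂ R but ω ∉ R, so [K : Q(∛730)] = 2.)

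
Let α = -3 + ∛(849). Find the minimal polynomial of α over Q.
m_α(x) = x^3 + 9x^2 + 27x - 822

Set β = α + 3 = ∛(849), so β^3 = 849. Then (α + 3)^3 - 849 = 0, i.e. α is a root of g(x) = (x + 3)^3 - 849 = x^3 + 9x^2 + 27x - 822. Since g(x) = h(x + 3) where h(x) = x^3 - 849, and h is irreducible over Q (because 849 is not a perfect cube, so h has no rational root, and a monic cubic with no rational root is irreducible), g is also irreducible (irreducibility is preserved under the substitution x → x + 3). Hence m_α(x) = x^3 + 9x^2 + 27x - 822.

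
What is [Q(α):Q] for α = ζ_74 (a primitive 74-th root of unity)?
[Q(α):Q] = 36

The minimal polynomial of ζ_74 over Q is the 74-th cyclotomic polynomial Φ_74(x), which is irreducible over Q and has degree φ(74) = 36. Hence [Q(α):Q] = φ(74) = 36.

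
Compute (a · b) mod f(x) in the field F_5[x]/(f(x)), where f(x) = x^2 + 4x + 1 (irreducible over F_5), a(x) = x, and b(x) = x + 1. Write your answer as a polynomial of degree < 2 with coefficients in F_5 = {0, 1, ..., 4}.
a · b ≡ 2x + 4 (mod f(x))

Multiply in F_5[x]: a(x)·b(x) = (x)·(x + 1) = x^2 + x. This has degree ≥ 2, so divide by f(x) over F_5: x^2 + x = (1)·(x^2 + 4x + 1) + (2x + 4). Hence a·b ≡ 2x + 4 (mod f). (F_5[x]/(f) is a field with 5^2 = 25 elements since f is irreducible of degree 2.)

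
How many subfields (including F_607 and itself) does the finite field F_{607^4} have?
F_{607^4} has 3 subfields

The subfields of F_{p^n} are exactly the fields F_{p^d} for d | n (each is the fixed field of the unique index-d subgroup of Gal(F_{p^n}/F_p) ≅ Z/nZ). The divisors of n = 4 are {1, 2, 4}, giving 3 subfields: F_{607^1}, F_{607^2}, F_{607^4}.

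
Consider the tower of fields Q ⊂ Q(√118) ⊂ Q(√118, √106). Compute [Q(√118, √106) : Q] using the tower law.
[Q(√118, √106) : Q] = 4

[Q(√118):Q] = 2 (min poly x^2 - 118, irreducible since 118 is squarefree > 1). For the top step, suppose √106 ∈ Q(√118), say √106 = c + d√118 with c, d ∈ Q. Squaring: 106 = c^2 + 118d^2 + 2cd√118. Since √118 ∉ Q this forces 2cd = 0. If d = 0 then √106 = c ∈ Q, contradicting 106 squarefree > 1. If c = 0 then 106 = 118d^2, so 118·106 = (118d)^2 is a perfect square in Q — but 118·106 = 12508 is not a perfect square (since 118 and 106 are distinct squarefree integers). Contradiction. Hence √106 ∉ Q(√118), so x^2 - 106 stays irreducible over Q(√118) and [Q(√118, √106) : Q(√118)] = 2. By the tower law, [Q(√118, √106) : Q] = 2 · 2 = 4.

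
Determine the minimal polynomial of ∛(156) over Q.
m_α(x) = x^3 - 156

α satisfies α^3 = 156, so x^3 - 156 annihilates α. By the rational root test, a rational root p/q (in lowest terms) of x^3 - 156 would satisfy p^3 = 156 q^3, forcing q = 1 and p^3 = 156; but 156 is not a perfect cube, contradiction. A monic cubic over Q with no rational root is irreducible (any nontrivial factorization would include a linear factor). Hence x^3 - 156 is the minimal polynomial of α, and in particular [Q(α):Q] = 3.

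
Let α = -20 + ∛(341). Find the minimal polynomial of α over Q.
m_α(x) = x^3 + 60x^2 + 1200x + 7659

Set β = α + 20 = ∛(341), so β^3 = 341. Then (α + 20)^3 - 341 = 0, i.e. α is a root of g(x) = (x + 20)^3 - 341 = x^3 + 60x^2 + 1200x + 7659. Since g(x) = h(x + 20) where h(x) = x^3 - 341, and h is irreducible over Q (because 341 is not a perfect cube, so h has no rational root, and a monic cubic with no rational root is irreducible), g is also irreducible (irreducibility is preserved under the substitution x → x + 20). Hence m_α(x) = x^3 + 60x^2 + 1200x + 7659.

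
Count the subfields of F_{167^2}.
F_{167^2} has 2 subfields

The subfields of F_{p^n} are exactly the fields F_{p^d} for d | n (each is the fixed field of the unique index-d subgroup of Gal(F_{p^n}/F_p) ≅ Z/nZ). The divisors of n = 2 are {1, 2}, giving 2 subfields: F_{167^1}, F_{167^2}.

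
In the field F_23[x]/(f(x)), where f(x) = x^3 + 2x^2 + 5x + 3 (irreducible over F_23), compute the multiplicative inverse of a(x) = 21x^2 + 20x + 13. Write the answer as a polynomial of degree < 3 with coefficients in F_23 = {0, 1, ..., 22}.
a(x)^(-1) ≡ 12x^2 + 9x + 4 (mod f(x))

Since f is irreducible over F_23, F_23[x]/(f) is a field and a(x) ≠ 0 has an inverse. Apply the extended Euclidean algorithm to f(x) and a(x) in F_23[x]: f(x) = (11x + 17)·a(x) + (5x + 12);  a(x) = (18x + 16)·(5x + 12) + (5). The last nonzero remainder is the constant 5 = gcd(f, a) in F_23. Back-substituting through the division chain expresses 5 = s(x)·a(x) + t(x)·f(x) with s(x) ≡ 14x^2 + 22x + 20 (mod f), so (14x^2 + 22x + 20)·a(x) ≡ 5 (mod f). Multiplying by 5^(-1) ≡ 14 in F_23 gives a(x)^(-1) ≡ 14·(14x^2 + 22x + 20) ≡ 12x^2 + 9x + 4 (mod f). Check: (21x^2 + 20x + 13)·(12x^2 + 9x + 4) = 22x^4 + 15x^3 + 6x^2 + 13x + 6 ≡ 1 (mod x^3 + 2x^2 + 5x + 3).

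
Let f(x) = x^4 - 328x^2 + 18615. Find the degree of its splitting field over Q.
[K : Q] = 4

Solving the quadratic in x^2: x^2 = (328 ± √(328^2 - 4·18615))/2 = (328 ± √33124)/2 = (328 ± 182)/2, giving x^2 = 255 or x^2 = 73. So f(x) = (x^2 - 255)(x^2 - 73) and the roots of f are ±√255, ±√73. Hence the splitting field is K = Q(√255, √73). Since 255 and 73 are distinct squarefree integers > 1, their product 18615 is not a perfect square, so √73 ∉ Q(√255). By the tower law [K:Q] = [Q(√255,√73):Q(√255)] · [Q(√255):Q] = 2 · 2 = 4.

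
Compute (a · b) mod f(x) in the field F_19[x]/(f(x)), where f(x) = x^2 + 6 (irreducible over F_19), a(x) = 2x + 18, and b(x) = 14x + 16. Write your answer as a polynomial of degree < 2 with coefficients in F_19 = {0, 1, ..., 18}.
a · b ≡ 18x + 6 (mod f(x))

Multiply in F_19[x]: a(x)·b(x) = (2x + 18)·(14x + 16) = 9x^2 + 18x + 3. This has degree ≥ 2, so divide by f(x) over F_19: 9x^2 + 18x + 3 = (9)·(x^2 + 6) + (18x + 6). Hence a·b ≡ 18x + 6 (mod f). (F_19[x]/(f) is a field with 19^2 = 361 elements since f is irreducible of degree 2.)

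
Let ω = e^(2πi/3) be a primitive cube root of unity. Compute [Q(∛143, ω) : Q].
[Q(∛143, ω) : Q] = 6

[Q(∛143):Q] = 3 (min poly x^3 - 143, irreducible since 143 is not a perfect cube). [Q(ω):Q] = 2 (min poly x^2 + x + 1). Since Q(∛143) ⊂ R and ω ∉ R, we have ω ∉ Q(∛143), so x^2 + x + 1 remains irreducible over Q(∛143) and [Q(∛143, ω) : Q(∛143)] = 2. By the tower law, [Q(∛143, ω) : Q] = 3 · 2 = 6. (In fact Q(∛143, ω) is the splitting field of x^3 - 143 over Q.)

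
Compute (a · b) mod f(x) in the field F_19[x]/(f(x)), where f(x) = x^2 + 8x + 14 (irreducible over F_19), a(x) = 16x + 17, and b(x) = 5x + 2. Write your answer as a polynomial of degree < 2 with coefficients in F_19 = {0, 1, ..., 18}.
a · b ≡ 9x + 16 (mod f(x))

Multiply in F_19[x]: a(x)·b(x) = (16x + 17)·(5x + 2) = 4x^2 + 3x + 15. This has degree ≥ 2, so divide by f(x) over F_19: 4x^2 + 3x + 15 = (4)·(x^2 + 8x + 14) + (9x + 16). Hence a·b ≡ 9x + 16 (mod f). (F_19[x]/(f) is a field with 19^2 = 361 elements since f is irreducible of degree 2.)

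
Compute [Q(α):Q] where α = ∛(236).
[Q(α):Q] = 3

The minimal polynomial of α is x^3 - 236, irreducible over Q since 236 is not a perfect cube (so x^3 - 236 has no rational root). Hence [Q(α):Q] = deg(m_α) = 3.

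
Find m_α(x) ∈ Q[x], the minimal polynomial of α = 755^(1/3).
m_α(x) = x^3 - 755

α satisfies α^3 = 755, so x^3 - 755 annihilates α. By the rational root test, a rational root p/q (in lowest terms) of x^3 - 755 would satisfy p^3 = 755 q^3, forcing q = 1 and p^3 = 755; but 755 is not a perfect cube, contradiction. A monic cubic over Q with no rational root is irreducible (any nontrivial factorization would include a linear factor). Hence x^3 - 755 is the minimal polynomial of α, and in particular [Q(α):Q] = 3.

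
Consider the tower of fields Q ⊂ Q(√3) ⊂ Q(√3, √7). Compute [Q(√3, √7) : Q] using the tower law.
[Q(√3, √7) : Q] = 4

[Q(√3):Q] = 2 (min poly x^2 - 3, irreducible since 3 is squarefree > 1). For the top step, suppose √7 ∈ Q(√3), say √7 = c + d√3 with c, d ∈ Q. Squaring: 7 = c^2 + 3d^2 + 2cd√3. Since √3 ∉ Q this forces 2cd = 0. If d = 0 then √7 = c ∈ Q, contradicting 7 squarefree > 1. If c = 0 then 7 = 3d^2, so 3·7 = (3d)^2 is a perfect square in Q — but 3·7 = 21 is not a perfect square (since 3 and 7 are distinct squarefree integers). Contradiction. Hence √7 ∉ Q(√3), so x^2 - 7 stays irreducible over Q(√3) and [Q(√3, √7) : Q(√3)] = 2. By the tower law, [Q(√3, √7) : Q] = 2 · 2 = 4.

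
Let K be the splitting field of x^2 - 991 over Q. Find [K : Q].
[K : Q] = 2

f(x) = x^2 - 991 factors as (x - √991)(x + √991). The splitting field is K = Q(√991). Since 991 is squarefree and > 1, it is not a perfect square, so x^2 - 991 is irreducible over Q and [Q(√991) : Q] = 2. Hence [K : Q] = 2.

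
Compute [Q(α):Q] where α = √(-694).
[Q(α):Q] = 2

[Q(α):Q] equals the degree of the minimal polynomial of α. Here α^2 = -694 and x^2 + 694 is irreducible (d = -694 is squarefree, ≠ 1, hence not a square), so deg(m_α) = 2. Thus [Q(α):Q] = 2.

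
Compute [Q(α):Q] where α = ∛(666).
[Q(α):Q] = 3

The minimal polynomial of α is x^3 - 666, irreducible over Q since 666 is not a perfect cube (so x^3 - 666 has no rational root). Hence [Q(α):Q] = deg(m_α) = 3.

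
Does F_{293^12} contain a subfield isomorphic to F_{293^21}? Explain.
No: F_{293^21} is not a subfield of F_{293^12}

F_{p^m} embeds in F_{p^n} iff m | n. Here 21 ∤ 12 (since 12 = 0·21 + 12 with remainder 12 ≠ 0), so F_{293^21} is not a subfield of F_{293^12}. Equivalently: if it were, the tower law would give 21 = [F_{293^21}:F_293] dividing [F_{293^12}:F_293] = 12, contradiction.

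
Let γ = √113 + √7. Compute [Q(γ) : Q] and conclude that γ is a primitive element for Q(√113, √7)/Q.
[Q(γ) : Q] = 4 (equivalently, Q(γ) = Q(√113, √7))

Obviously Q(γ) ⊆ Q(√113, √7), and [Q(√113, √7):Q] = 4 (since 113, 7 are distinct squarefree integers > 1 with 791 not a perfect square). To show equality we compute the minimal polynomial of γ. From γ = √113 + √7: γ^2 = 113 + 2√(791) + 7 = 120 + 2√(791), so γ^2 - 120 = 2√(791); squaring, (γ^2 - 120)^2 = 4·791, i.e. γ^4 - 240γ^2 + 14400 - 3164 = 0, i.e. γ^4 - 240γ^2 + 11236 = 0. So γ is a root of x^4 - 240x^2 + 11236. This polynomial is irreducible over Q: it has no rational root (each ±√113 ± √7 is irrational), and any factorization into two quadratics over Q would force √(791) ∈ Q (pairing opposite roots) or √113, √7 ∈ Q (other pairings), all impossible. Hence [Q(γ):Q] = 4 = [Q(√113, √7):Q], so Q(γ) = Q(√113, √7).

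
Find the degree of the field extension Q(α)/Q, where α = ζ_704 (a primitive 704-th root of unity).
[Q(α):Q] = 320

The minimal polynomial of ζ_704 over Q is the 704-th cyclotomic polynomial Φ_704(x), which is irreducible over Q and has degree φ(704) = 320. Hence [Q(α):Q] = φ(704) = 320.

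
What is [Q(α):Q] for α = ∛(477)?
[Q(α):Q] = 3

The minimal polynomial of α is x^3 - 477, irreducible over Q since 477 is not a perfect cube (so x^3 - 477 has no rational root). Hence [Q(α):Q] = deg(m_α) = 3.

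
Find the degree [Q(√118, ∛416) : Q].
[Q(√118, ∛416) : Q] = 6

Let L = Q(√118, ∛416). Since Q(√118) ⊂ L and [Q(√118):Q] = 2, the tower law gives 2 | [L:Q]. Likewise Q(∛416) ⊂ L with [Q(∛416):Q] = 3 (because 416 is not a perfect cube), so 3 | [L:Q]. As gcd(2,3) = 1, [L:Q] is divisible by 6. Conversely L is generated over Q by √118 and ∛416, so [L:Q] ≤ 2·3 = 6. Therefore [Q(√118, ∛416) : Q] = 6.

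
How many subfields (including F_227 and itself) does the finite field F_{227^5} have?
F_{227^5} has 2 subfields

The subfields of F_{p^n} are exactly the fields F_{p^d} for d | n (each is the fixed field of the unique index-d subgroup of Gal(F_{p^n}/F_p) ≅ Z/nZ). The divisors of n = 5 are {1, 5}, giving 2 subfields: F_{227^1}, F_{227^5}.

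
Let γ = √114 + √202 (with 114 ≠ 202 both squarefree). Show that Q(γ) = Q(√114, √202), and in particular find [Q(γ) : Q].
[Q(γ) : Q] = 4 (equivalently, Q(γ) = Q(√114, √202))

Obviously Q(γ) ⊆ Q(√114, √202), and [Q(√114, √202):Q] = 4 (since 114, 202 are distinct squarefree integers > 1 with 23028 not a perfect square). To show equality we compute the minimal polynomial of γ. From γ = √114 + √202: γ^2 = 114 + 2√(23028) + 202 = 316 + 2√(23028), so γ^2 - 316 = 2√(23028); squaring, (γ^2 - 316)^2 = 4·23028, i.e. γ^4 - 632γ^2 + 99856 - 92112 = 0, i.e. γ^4 - 632γ^2 + 7744 = 0. So γ is a root of x^4 - 632x^2 + 7744. This polynomial is irreducible over Q: it has no rational root (each ±√114 ± √202 is irrational), and any factorization into two quadratics over Q would force √(23028) ∈ Q (pairing opposite roots) or √114, √202 ∈ Q (other pairings), all impossible. Hence [Q(γ):Q] = 4 = [Q(√114, √202):Q], so Q(γ) = Q(√114, √202).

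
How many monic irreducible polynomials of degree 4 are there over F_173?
There are 223928778 monic irreducible polynomials of degree 4 over F_173

Each element of F_{173^4} that lies in no proper subfield is a root of exactly one monic irreducible of degree 4 over F_173, and each such polynomial has 4 distinct roots in F_{173^4}. By Möbius inversion the count is N_173(4) = (1/4) Σ_{d|4} μ(4/d) · 173^d = (1/4)(μ(4)·173^1 + μ(2)·173^2 + μ(1)·173^4) = 895715112/4 = 223928778.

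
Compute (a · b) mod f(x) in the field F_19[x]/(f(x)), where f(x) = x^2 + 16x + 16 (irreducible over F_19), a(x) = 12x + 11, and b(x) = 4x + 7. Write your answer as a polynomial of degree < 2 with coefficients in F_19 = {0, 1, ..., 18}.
a · b ≡ 6x + 12 (mod f(x))

Multiply in F_19[x]: a(x)·b(x) = (12x + 11)·(4x + 7) = 10x^2 + 14x + 1. This has degree ≥ 2, so divide by f(x) over F_19: 10x^2 + 14x + 1 = (10)·(x^2 + 16x + 16) + (6x + 12). Hence a·b ≡ 6x + 12 (mod f). (F_19[x]/(f) is a field with 19^2 = 361 elements since f is irreducible of degree 2.)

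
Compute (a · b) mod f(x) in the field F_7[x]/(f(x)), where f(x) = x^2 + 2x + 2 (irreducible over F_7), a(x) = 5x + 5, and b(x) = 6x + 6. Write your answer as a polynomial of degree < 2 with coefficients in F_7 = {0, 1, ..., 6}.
a · b ≡ 5 (mod f(x))

Multiply in F_7[x]: a(x)·b(x) = (5x + 5)·(6x + 6) = 2x^2 + 4x + 2. This has degree ≥ 2, so divide by f(x) over F_7: 2x^2 + 4x + 2 = (2)·(x^2 + 2x + 2) + (5). Hence a·b ≡ 5 (mod f). (F_7[x]/(f) is a field with 7^2 = 49 elements since f is irreducible of degree 2.)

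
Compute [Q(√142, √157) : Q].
[Q(√142, √157) : Q] = 4

[Q(√142):Q] = 2 (min poly x^2 - 142, irreducible since 142 is squarefree > 1). For the top step, suppose √157 ∈ Q(√142), say √157 = c + d√142 with c, d ∈ Q. Squaring: 157 = c^2 + 142d^2 + 2cd√142. Since √142 ∉ Q this forces 2cd = 0. If d = 0 then √157 = c ∈ Q, contradicting 157 squarefree > 1. If c = 0 then 157 = 142d^2, so 142·157 = (142d)^2 is a perfect square in Q — but 142·157 = 22294 is not a perfect square (since 142 and 157 are distinct squarefree integers). Contradiction. Hence √157 ∉ Q(√142), so x^2 - 157 stays irreducible over Q(√142) and [Q(√142, √157) : Q(√142)] = 2. By the tower law, [Q(√142, √157) : Q] = 2 · 2 = 4.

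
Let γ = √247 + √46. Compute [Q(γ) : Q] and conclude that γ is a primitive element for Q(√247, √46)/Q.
[Q(γ) : Q] = 4 (equivalently, Q(γ) = Q(√247, √46))

Obviously Q(γ) ⊆ Q(√247, √46), and [Q(√247, √46):Q] = 4 (since 247, 46 are distinct squarefree integers > 1 with 11362 not a perfect square). To show equality we compute the minimal polynomial of γ. From γ = √247 + √46: γ^2 = 247 + 2√(11362) + 46 = 293 + 2√(11362), so γ^2 - 293 = 2√(11362); squaring, (γ^2 - 293)^2 = 4·11362, i.e. γ^4 - 586γ^2 + 85849 - 45448 = 0, i.e. γ^4 - 586γ^2 + 40401 = 0. So γ is a root of x^4 - 586x^2 + 40401. This polynomial is irreducible over Q: it has no rational root (each ±√247 ± √46 is irrational), and any factorization into two quadratics over Q would force √(11362) ∈ Q (pairing opposite roots) or √247, √46 ∈ Q (other pairings), all impossible. Hence [Q(γ):Q] = 4 = [Q(√247, √46):Q], so Q(γ) = Q(√247, √46).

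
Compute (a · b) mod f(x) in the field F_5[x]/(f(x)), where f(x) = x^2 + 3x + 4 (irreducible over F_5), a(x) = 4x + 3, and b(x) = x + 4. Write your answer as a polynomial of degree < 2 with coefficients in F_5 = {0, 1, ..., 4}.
a · b ≡ 2x + 1 (mod f(x))

Multiply in F_5[x]: a(x)·b(x) = (4x + 3)·(x + 4) = 4x^2 + 4x + 2. This has degree ≥ 2, so divide by f(x) over F_5: 4x^2 + 4x + 2 = (4)·(x^2 + 3x + 4) + (2x + 1). Hence a·b ≡ 2x + 1 (mod f). (F_5[x]/(f) is a field with 5^2 = 25 elements since f is irreducible of degree 2.)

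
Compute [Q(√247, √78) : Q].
[Q(√247, √78) : Q] = 4

[Q(√247):Q] = 2 (min poly x^2 - 247, irreducible since 247 is squarefree > 1). For the top step, suppose √78 ∈ Q(√247), say √78 = c + d√247 with c, d ∈ Q. Squaring: 78 = c^2 + 247d^2 + 2cd√247. Since √247 ∉ Q this forces 2cd = 0. If d = 0 then √78 = c ∈ Q, contradicting 78 squarefree > 1. If c = 0 then 78 = 247d^2, so 247·78 = (247d)^2 is a perfect square in Q — but 247·78 = 19266 is not a perfect square (since 247 and 78 are distinct squarefree integers). Contradiction. Hence √78 ∉ Q(√247), so x^2 - 78 stays irreducible over Q(√247) and [Q(√247, √78) : Q(√247)] = 2. By the tower law, [Q(√247, √78) : Q] = 2 · 2 = 4.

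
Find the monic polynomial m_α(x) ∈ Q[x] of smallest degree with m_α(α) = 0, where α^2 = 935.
m_α(x) = x^2 - 935

α satisfies α^2 - 935 = 0, so x^2 - 935 annihilates α. Since d = 935 is squarefree and ≠ 1, it is not a perfect square in Q, so x^2 - 935 has no rational root and is therefore irreducible over Q (a degree-2 polynomial over a field is irreducible iff it has no root). Hence m_α(x) = x^2 - 935.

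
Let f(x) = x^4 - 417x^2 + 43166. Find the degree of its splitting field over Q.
[K : Q] = 4

Solving the quadratic in x^2: x^2 = (417 ± √(417^2 - 4·43166))/2 = (417 ± √1225)/2 = (417 ± 35)/2, giving x^2 = 191 or x^2 = 226. So f(x) = (x^2 - 191)(x^2 - 226) and the roots of f are ±√191, ±√226. Hence the splitting field is K = Q(√191, √226). Since 191 and 226 are distinct squarefree integers > 1, their product 43166 is not a perfect square, so √226 ∉ Q(√191). By the tower law [K:Q] = [Q(√191,√226):Q(√191)] · [Q(√191):Q] = 2 · 2 = 4.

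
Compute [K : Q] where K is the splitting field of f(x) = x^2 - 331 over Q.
[K : Q] = 2

f(x) = x^2 - 331 factors as (x - √331)(x + √331). The splitting field is K = Q(√331). Since 331 is squarefree and > 1, it is not a perfect square, so x^2 - 331 is irreducible over Q and [Q(√331) : Q] = 2. Hence [K : Q] = 2.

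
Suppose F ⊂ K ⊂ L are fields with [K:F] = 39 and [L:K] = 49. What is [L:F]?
[L:F] = 1911

The tower law says that for any tower of field extensions F ⊂ K ⊂ L with finite degrees, [L:F] = [L:K] · [K:F]. Here this gives [L:F] = 49 · 39 = 1911.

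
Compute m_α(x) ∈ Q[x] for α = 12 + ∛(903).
m_α(x) = x^3 - 36x^2 + 432x - 2631

Set β = α - 12 = ∛(903), so β^3 = 903. Then (α - 12)^3 - 903 = 0, i.e. α is a root of g(x) = (x - 12)^3 - 903 = x^3 - 36x^2 + 432x - 2631. Since g(x) = h(x - 12) where h(x) = x^3 - 903, and h is irreducible over Q (because 903 is not a perfect cube, so h has no rational root, and a monic cubic with no rational root is irreducible), g is also irreducible (irreducibility is preserved under the substitution x → x - 12). Hence m_α(x) = x^3 - 36x^2 + 432x - 2631.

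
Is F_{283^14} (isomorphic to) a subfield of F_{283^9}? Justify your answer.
No: F_{283^14} is not a subfield of F_{283^9}

F_{p^m} embeds in F_{p^n} iff m | n. Here 14 ∤ 9 (since 9 = 0·14 + 9 with remainder 9 ≠ 0), so F_{283^14} is not a subfield of F_{283^9}. Equivalently: if it were, the tower law would give 14 = [F_{283^14}:F_283] dividing [F_{283^9}:F_283] = 9, contradiction.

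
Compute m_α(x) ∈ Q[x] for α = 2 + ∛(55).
m_α(x) = x^3 - 6x^2 + 12x - 63

Set β = α - 2 = ∛(55), so β^3 = 55. Then (α - 2)^3 - 55 = 0, i.e. α is a root of g(x) = (x - 2)^3 - 55 = x^3 - 6x^2 + 12x - 63. Since g(x) = h(x - 2) where h(x) = x^3 - 55, and h is irreducible over Q (because 55 is not a perfect cube, so h has no rational root, and a monic cubic with no rational root is irreducible), g is also irreducible (irreducibility is preserved under the substitution x → x - 2). Hence m_α(x) = x^3 - 6x^2 + 12x - 63.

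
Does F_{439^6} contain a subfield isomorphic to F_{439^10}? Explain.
No: F_{439^10} is not a subfield of F_{439^6}

F_{p^m} embeds in F_{p^n} iff m | n. Here 10 ∤ 6 (since 6 = 0·10 + 6 with remainder 6 ≠ 0), so F_{439^10} is not a subfield of F_{439^6}. Equivalently: if it were, the tower law would give 10 = [F_{439^10}:F_439] dividing [F_{439^6}:F_439] = 6, contradiction.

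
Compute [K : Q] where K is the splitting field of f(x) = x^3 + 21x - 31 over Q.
[K : Q] = 6

By the rational root test, any rational root of the monic integer polynomial f(x) = x^3 + 21x - 31 must be an integer dividing the constant term -31, i.e. one of ±{1, 31}. Evaluating: f(1) = -9, f(-1) = -53, f(31) = 30411, f(-31) = -30473; none is 0, so f has no rational root and is therefore irreducible over Q (a cubic with no linear factor over a field is irreducible). For an irreducible cubic, the Galois group is A_3 or S_3 according as the discriminant disc(f) = -4a^3 - 27b^2 = -4·(21)^3 - 27·(-31)^2 = -62991 is or is not a square in Q. Here disc(f) = -62991 is not a perfect square in Q, so the Galois group of f over Q is not contained in A_3 and must be all of S_3. The splitting field has degree |S_3| = 6 over Q, so [K : Q] = 6.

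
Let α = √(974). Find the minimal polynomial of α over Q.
m_α(x) = x^2 - 974

α satisfies α^2 - 974 = 0, so x^2 - 974 annihilates α. Since d = 974 is squarefree and ≠ 1, it is not a perfect square in Q, so x^2 - 974 has no rational root and is therefore irreducible over Q (a degree-2 polynomial over a field is irreducible iff it has no root). Hence m_α(x) = x^2 - 974.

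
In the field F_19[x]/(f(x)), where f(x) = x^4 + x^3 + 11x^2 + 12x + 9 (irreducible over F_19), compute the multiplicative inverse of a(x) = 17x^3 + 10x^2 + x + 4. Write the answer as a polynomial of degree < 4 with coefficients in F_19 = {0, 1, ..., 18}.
a(x)^(-1) ≡ x^3 + 4x^2 + 7x + 16 (mod f(x))

Since f is irreducible over F_19, F_19[x]/(f) is a field and a(x) ≠ 0 has an inverse. Apply the extended Euclidean algorithm to f(x) and a(x) in F_19[x]: f(x) = (9x + 16)·a(x) + (13x^2 + 17x + 2);  a(x) = (13x + 13)·(13x^2 + 17x + 2) + (x + 16);  (13x^2 + 17x + 2) = (13x + 18)·(x + 16) + (18). The last nonzero remainder is the constant 18 = gcd(f, a) in F_19. Back-substituting through the division chain expresses 18 = s(x)·a(x) + t(x)·f(x) with s(x) ≡ 18x^3 + 15x^2 + 12x + 3 (mod f), so (18x^3 + 15x^2 + 12x + 3)·a(x) ≡ 18 (mod f). Multiplying by 18^(-1) ≡ 18 in F_19 gives a(x)^(-1) ≡ 18·(18x^3 + 15x^2 + 12x + 3) ≡ x^3 + 4x^2 + 7x + 16 (mod f). Check: (17x^3 + 10x^2 + x + 4)·(x^3 + 4x^2 + 7x + 16) = 17x^6 + 2x^5 + 8x^4 + 8x^3 + 12x^2 + 6x + 7 ≡ 1 (mod x^4 + x^3 + 11x^2 + 12x + 9).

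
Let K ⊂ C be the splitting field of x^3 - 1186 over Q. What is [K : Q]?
[K : Q] = 6

The roots of x^3 - 1186 are ∛1186, ω∛1186, ω^2∛1186 where ω = e^(2πi/3) is a primitive cube root of unity, so K = Q(∛1186, ω). Now [Q(∛1186):Q] = 3 (since 1186 is not a perfect cube, x^3 - 1186 is irreducible) and [Q(ω):Q] = 2. Both 2 and 3 divide [K:Q], and [K:Q] ≤ 3·2 = 6, so [K:Q] = 6. (Equivalently: Q(∛1186) ⊂ R but ω ∉ R, so [K : Q(∛1186)] = 2.)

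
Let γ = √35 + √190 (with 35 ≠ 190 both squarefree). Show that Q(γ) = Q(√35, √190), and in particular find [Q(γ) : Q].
[Q(γ) : Q] = 4 (equivalently, Q(γ) = Q(√35, √190))

Obviously Q(γ) ⊆ Q(√35, √190), and [Q(√35, √190):Q] = 4 (since 35, 190 are distinct squarefree integers > 1 with 6650 not a perfect square). To show equality we compute the minimal polynomial of γ. From γ = √35 + √190: γ^2 = 35 + 2√(6650) + 190 = 225 + 2√(6650), so γ^2 - 225 = 2√(6650); squaring, (γ^2 - 225)^2 = 4·6650, i.e. γ^4 - 450γ^2 + 50625 - 26600 = 0, i.e. γ^4 - 450γ^2 + 24025 = 0. So γ is a root of x^4 - 450x^2 + 24025. This polynomial is irreducible over Q: it has no rational root (each ±√35 ± √190 is irrational), and any factorization into two quadratics over Q would force √(6650) ∈ Q (pairing opposite roots) or √35, √190 ∈ Q (other pairings), all impossible. Hence [Q(γ):Q] = 4 = [Q(√35, √190):Q], so Q(γ) = Q(√35, √190).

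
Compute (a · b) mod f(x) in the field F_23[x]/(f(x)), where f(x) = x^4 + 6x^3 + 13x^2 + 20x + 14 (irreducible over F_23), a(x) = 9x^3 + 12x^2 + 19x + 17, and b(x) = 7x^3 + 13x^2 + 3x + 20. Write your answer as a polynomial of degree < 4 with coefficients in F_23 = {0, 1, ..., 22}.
a · b ≡ 17x^3 + 3x^2 + 9x + 12 (mod f(x))

Multiply in F_23[x]: a(x)·b(x) = (9x^3 + 12x^2 + 19x + 17)·(7x^3 + 13x^2 + 3x + 20) = 17x^6 + 17x^5 + 17x^4 + 7x^3 + 12x^2 + 17x + 18. This has degree ≥ 4, so divide by f(x) over F_23: 17x^6 + 17x^5 + 17x^4 + 7x^3 + 12x^2 + 17x + 18 = (17x^2 + 7x + 7)·(x^4 + 6x^3 + 13x^2 + 20x + 14) + (17x^3 + 3x^2 + 9x + 12). Hence a·b ≡ 17x^3 + 3x^2 + 9x + 12 (mod f). (F_23[x]/(f) is a field with 23^4 = 279841 elements since f is irreducible of degree 4.)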